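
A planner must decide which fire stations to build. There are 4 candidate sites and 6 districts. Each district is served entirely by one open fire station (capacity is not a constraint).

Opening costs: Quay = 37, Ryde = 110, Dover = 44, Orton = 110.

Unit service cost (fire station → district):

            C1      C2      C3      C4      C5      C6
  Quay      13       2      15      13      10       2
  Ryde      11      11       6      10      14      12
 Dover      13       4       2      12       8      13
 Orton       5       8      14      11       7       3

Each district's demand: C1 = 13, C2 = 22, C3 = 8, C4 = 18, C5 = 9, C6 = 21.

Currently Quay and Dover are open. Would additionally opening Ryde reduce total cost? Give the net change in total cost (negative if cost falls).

Current service cost with {Quay, Dover}: 559.
Adding Ryde: each district re-picks its cheapest; new service cost 497, saving 62.
Extra fixed cost: 110. Net change = 110 − 62 = 48.
(Totals: 640 → 688.)

No — net change +48 (cost rises by 48).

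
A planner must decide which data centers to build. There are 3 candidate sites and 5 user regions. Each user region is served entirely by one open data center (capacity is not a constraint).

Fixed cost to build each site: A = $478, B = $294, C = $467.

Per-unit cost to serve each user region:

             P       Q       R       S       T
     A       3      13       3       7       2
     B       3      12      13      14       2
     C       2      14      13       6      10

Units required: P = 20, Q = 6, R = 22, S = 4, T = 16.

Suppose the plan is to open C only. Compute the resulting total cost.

Total cost: 1061

Each user region is assigned to its cheapest site among the open ones.
{C}: P→C 2·20=40, Q→C 14·6=84, R→C 13·22=286, S→C 6·4=24, T→C 10·16=160. Service 594; fixed 467; total 1061.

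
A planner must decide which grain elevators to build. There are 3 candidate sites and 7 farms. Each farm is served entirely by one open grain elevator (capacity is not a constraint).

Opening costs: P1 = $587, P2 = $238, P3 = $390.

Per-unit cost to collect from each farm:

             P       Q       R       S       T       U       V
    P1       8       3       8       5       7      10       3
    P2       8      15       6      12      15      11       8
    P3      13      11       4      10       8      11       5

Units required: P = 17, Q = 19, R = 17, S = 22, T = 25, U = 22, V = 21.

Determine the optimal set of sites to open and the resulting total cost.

For any fixed open set, each farm goes to its cheapest open site; total = fixed + service.
{P1}: P→P1 8·17=136, Q→P1 3·19=57, R→P1 8·17=136, S→P1 5·22=110, T→P1 7·25=175, U→P1 10·22=220, V→P1 3·21=63. Service 897; fixed 587; total 1484.
{P3}: service 1265 + fixed 390 = 1655
{P1, P2}: service 863 + fixed 825 = 1688
{P1, P2, P3}: P→P1 8·17=136, Q→P1 3·19=57, R→P3 4·17=68, S→P1 5·22=110, T→P1 7·25=175, U→P1 10·22=220, V→P1 3·21=63. Service 829; fixed 1215; total 2044.
No other subset beats 1484.

Open P1 only; minimum total cost 1484.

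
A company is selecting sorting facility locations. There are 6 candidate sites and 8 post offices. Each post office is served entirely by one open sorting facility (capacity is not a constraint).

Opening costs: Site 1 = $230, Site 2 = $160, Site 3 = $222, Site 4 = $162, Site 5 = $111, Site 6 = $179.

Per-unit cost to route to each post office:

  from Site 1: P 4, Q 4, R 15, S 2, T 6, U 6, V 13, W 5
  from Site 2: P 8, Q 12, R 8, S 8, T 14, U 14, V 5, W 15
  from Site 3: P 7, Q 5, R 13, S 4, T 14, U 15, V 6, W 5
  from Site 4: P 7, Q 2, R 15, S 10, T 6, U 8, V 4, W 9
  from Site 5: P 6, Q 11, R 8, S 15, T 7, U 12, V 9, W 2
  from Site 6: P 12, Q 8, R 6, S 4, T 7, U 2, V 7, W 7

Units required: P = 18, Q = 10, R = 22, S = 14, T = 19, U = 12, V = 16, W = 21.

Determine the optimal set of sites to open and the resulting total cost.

Open Site 5 and Site 6; minimum total cost 977.

For any fixed open set, each post office goes to its cheapest open site; total = fixed + service.
{Site 5, Site 6}: P→Site 5 6·18=108, Q→Site 6 8·10=80, R→Site 6 6·22=132, S→Site 6 4·14=56, T→Site 5 7·19=133, U→Site 6 2·12=24, V→Site 6 7·16=112, W→Site 5 2·21=42. Service 687; fixed 290; total 977.
{Site 4, Site 5, Site 6}: service 560 + fixed 452 = 1012
{Site 4, Site 6}: service 683 + fixed 341 = 1024
{Site 1, Site 2, Site 3, Site 4, Site 5, Site 6}: P→Site 1 4·18=72, Q→Site 4 2·10=20, R→Site 6 6·22=132, S→Site 1 2·14=28, T→Site 1 6·19=114, U→Site 6 2·12=24, V→Site 4 4·16=64, W→Site 5 2·21=42. Service 496; fixed 1064; total 1560.
No other subset beats 977.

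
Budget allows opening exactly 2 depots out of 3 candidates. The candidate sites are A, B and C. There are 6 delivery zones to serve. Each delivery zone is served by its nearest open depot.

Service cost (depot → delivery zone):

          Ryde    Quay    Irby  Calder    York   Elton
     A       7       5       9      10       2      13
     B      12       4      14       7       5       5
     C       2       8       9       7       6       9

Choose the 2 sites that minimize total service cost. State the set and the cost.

Choose B and C; total service cost 32.

With exactly 2 open, each delivery zone uses its cheapest among the chosen.
{B, C}: Ryde→C 2, Quay→B 4, Irby→C 9, Calder→B 7, York→B 5, Elton→B 5. Service cost 32.
{A, B}: service cost 34
{A, C}: service cost 34
Among all 3 size-2 choices, {B, C} is lowest.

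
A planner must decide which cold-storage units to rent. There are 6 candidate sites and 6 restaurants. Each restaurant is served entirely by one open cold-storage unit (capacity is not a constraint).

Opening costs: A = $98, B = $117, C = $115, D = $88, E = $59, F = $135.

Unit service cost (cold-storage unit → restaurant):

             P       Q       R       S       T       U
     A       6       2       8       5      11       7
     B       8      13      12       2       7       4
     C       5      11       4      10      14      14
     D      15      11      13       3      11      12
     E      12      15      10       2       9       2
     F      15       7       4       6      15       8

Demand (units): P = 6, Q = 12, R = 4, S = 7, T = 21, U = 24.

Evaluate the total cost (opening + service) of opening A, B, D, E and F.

Each restaurant is assigned to its cheapest site among the open ones.
{A, B, D, E, F}: P→A 6·6=36, Q→A 2·12=24, R→F 4·4=16, S→B 2·7=14, T→B 7·21=147, U→E 2·24=48. Service 285; fixed 497; total 782.

Total cost: 782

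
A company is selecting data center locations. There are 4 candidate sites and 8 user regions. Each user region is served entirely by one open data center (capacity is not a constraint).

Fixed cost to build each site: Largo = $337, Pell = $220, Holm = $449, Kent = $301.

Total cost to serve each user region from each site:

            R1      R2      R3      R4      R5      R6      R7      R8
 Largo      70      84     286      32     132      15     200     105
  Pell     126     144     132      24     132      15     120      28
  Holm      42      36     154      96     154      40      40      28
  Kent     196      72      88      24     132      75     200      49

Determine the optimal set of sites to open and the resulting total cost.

For any fixed open set, each user region goes to its cheapest open site; total = fixed + service.
{Pell}: R1→Pell 126, R2→Pell 144, R3→Pell 132, R4→Pell 24, R5→Pell 132, R6→Pell 15, R7→Pell 120, R8→Pell 28. Service 721; fixed 220; total 941.
{Holm}: service 590 + fixed 449 = 1039
{Pell, Holm}: R1→Holm 42, R2→Holm 36, R3→Pell 132, R4→Pell 24, R5→Pell 132, R6→Pell 15, R7→Holm 40, R8→Pell 28. Service 449; fixed 669; total 1118.
{Largo, Pell, Holm, Kent}: service 405 + fixed 1307 = 1712
No other subset beats 941.

Open Pell only; minimum total cost 941.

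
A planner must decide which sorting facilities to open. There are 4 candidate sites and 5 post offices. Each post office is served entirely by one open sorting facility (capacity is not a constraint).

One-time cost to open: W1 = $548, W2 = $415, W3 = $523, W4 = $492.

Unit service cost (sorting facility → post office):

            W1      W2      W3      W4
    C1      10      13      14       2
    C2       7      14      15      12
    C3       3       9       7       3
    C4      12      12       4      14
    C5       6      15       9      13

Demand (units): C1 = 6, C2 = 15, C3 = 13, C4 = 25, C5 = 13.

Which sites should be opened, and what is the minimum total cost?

Open W1 only; minimum total cost 1130.

For any fixed open set, each post office goes to its cheapest open site; total = fixed + service.
{W1}: C1→W1 10·6=60, C2→W1 7·15=105, C3→W1 3·13=39, C4→W1 12·25=300, C5→W1 6·13=78. Service 582; fixed 548; total 1130.
{W3}: service 617 + fixed 523 = 1140
{W4}: C1→W4 2·6=12, C2→W4 12·15=180, C3→W4 3·13=39, C4→W4 14·25=350, C5→W4 13·13=169. Service 750; fixed 492; total 1242.
{W1, W2, W3, W4}: C1→W4 2·6=12, C2→W1 7·15=105, C3→W1 3·13=39, C4→W3 4·25=100, C5→W1 6·13=78. Service 334; fixed 1978; total 2312.
(All 15 nonempty subsets were checked; W1 only is lowest.)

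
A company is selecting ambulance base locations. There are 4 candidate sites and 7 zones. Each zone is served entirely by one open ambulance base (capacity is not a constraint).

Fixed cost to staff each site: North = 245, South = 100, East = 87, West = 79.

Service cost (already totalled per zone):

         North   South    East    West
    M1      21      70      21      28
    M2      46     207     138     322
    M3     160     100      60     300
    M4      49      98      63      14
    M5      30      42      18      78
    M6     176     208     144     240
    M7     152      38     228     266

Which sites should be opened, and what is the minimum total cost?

For any fixed open set, each zone goes to its cheapest open site; total = fixed + service.
{South, East}: M1→East 21, M2→East 138, M3→East 60, M4→East 63, M5→East 18, M6→East 144, M7→South 38. Service 482; fixed 187; total 669.
{South, East, West}: service 433 + fixed 266 = 699
{East}: service 672 + fixed 87 = 759
{North, South, East, West}: service 341 + fixed 511 = 852
No other subset beats 669.

Open South and East; minimum total cost 669.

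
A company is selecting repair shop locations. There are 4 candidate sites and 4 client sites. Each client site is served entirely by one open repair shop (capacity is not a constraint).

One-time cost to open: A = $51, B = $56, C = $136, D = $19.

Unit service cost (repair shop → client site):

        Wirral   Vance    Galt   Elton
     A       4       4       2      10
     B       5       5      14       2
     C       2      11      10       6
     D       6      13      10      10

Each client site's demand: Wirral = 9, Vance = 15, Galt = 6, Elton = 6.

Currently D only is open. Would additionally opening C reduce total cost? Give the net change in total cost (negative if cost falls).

Current service cost with {D}: 369.
Adding C: each client site re-picks its cheapest; new service cost 279, saving 90.
Extra fixed cost: 136. Net change = 136 − 90 = 46.
(Totals: 388 → 434.)

No — net change +46 (cost rises by 46).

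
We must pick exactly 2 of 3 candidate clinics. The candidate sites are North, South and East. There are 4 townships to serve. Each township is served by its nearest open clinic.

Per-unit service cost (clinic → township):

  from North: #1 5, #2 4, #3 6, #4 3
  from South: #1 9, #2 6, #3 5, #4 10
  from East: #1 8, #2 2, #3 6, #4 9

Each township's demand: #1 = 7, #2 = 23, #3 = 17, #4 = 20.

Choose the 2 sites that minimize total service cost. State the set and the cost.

Choose North and East; total service cost 243.

With exactly 2 open, each township uses its cheapest among the chosen.
{North, East}: #1→North 5·7=35, #2→East 2·23=46, #3→North 6·17=102, #4→North 3·20=60. Service cost 243.
{North, South}: service cost 272
{South, East}: service cost 367
Among all 3 size-2 choices, {North, East} is lowest.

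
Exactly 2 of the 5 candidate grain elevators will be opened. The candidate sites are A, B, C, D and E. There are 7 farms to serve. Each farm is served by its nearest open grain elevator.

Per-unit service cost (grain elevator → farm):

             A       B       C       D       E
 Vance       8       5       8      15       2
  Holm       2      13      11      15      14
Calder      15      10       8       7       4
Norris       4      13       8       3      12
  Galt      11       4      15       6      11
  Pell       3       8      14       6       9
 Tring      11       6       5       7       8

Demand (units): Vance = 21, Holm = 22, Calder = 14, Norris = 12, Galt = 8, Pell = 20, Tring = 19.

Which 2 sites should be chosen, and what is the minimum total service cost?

With exactly 2 open, each farm uses its cheapest among the chosen.
{A, E}: Vance→E 2·21=42, Holm→A 2·22=44, Calder→E 4·14=56, Norris→A 4·12=48, Galt→A 11·8=88, Pell→A 3·20=60, Tring→E 8·19=152. Service cost 490.
{A, B}: service cost 543
{A, D}: service cost 587
Among all 10 size-2 choices, {A, E} is lowest.

Choose A and E; total service cost 490.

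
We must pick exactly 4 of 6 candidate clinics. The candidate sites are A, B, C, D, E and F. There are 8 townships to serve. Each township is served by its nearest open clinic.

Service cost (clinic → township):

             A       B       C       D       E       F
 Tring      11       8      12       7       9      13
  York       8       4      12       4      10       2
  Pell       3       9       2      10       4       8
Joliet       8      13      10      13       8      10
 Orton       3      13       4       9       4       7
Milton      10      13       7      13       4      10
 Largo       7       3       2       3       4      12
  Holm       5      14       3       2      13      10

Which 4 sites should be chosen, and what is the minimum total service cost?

Choose C, D, E and F; total service cost 31.

With exactly 4 open, each township uses its cheapest among the chosen.
{C, D, E, F}: Tring→D 7, York→F 2, Pell→C 2, Joliet→E 8, Orton→C 4, Milton→E 4, Largo→C 2, Holm→D 2. Service cost 31.
{A, C, D, E}: service cost 32
{A, D, E, F}: service cost 32
Among all 15 size-4 choices, {C, D, E, F} is lowest.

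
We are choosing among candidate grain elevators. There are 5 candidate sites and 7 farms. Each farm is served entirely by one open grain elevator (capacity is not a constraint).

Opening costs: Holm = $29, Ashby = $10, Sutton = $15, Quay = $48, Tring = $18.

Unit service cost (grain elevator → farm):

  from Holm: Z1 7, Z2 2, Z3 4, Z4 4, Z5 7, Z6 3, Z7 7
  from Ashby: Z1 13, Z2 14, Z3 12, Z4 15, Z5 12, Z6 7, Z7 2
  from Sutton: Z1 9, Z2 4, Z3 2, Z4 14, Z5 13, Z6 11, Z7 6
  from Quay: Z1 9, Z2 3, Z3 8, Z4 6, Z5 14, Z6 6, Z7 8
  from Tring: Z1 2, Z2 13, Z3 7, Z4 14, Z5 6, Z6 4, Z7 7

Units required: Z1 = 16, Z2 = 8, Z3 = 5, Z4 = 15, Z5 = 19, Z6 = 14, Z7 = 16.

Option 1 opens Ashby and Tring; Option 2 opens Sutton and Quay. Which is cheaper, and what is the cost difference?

Option 1: {Ashby, Tring}: Z1→Tring 2·16=32, Z2→Tring 13·8=104, Z3→Tring 7·5=35, Z4→Tring 14·15=210, Z5→Tring 6·19=114, Z6→Tring 4·14=56, Z7→Ashby 2·16=32. Service 583; fixed 28; total 611.
Option 2: {Sutton, Quay}: Z1→Sutton 9·16=144, Z2→Quay 3·8=24, Z3→Sutton 2·5=10, Z4→Quay 6·15=90, Z5→Sutton 13·19=247, Z6→Quay 6·14=84, Z7→Sutton 6·16=96. Service 695; fixed 63; total 758.
Difference: |611 − 758| = 147.

Option 1 is cheaper by 147.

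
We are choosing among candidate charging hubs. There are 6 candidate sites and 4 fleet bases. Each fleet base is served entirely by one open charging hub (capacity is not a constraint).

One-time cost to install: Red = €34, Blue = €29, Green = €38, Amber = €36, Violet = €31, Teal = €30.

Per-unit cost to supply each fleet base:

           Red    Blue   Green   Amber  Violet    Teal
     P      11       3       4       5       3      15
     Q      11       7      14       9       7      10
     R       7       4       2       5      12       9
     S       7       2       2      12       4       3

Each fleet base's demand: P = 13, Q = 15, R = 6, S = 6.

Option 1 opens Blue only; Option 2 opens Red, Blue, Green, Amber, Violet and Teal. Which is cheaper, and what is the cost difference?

Option 1 is cheaper by 157.

Option 1: {Blue}: P→Blue 3·13=39, Q→Blue 7·15=105, R→Blue 4·6=24, S→Blue 2·6=12. Service 180; fixed 29; total 209.
Option 2: {Red, Blue, Green, Amber, Violet, Teal}: P→Blue 3·13=39, Q→Blue 7·15=105, R→Green 2·6=12, S→Blue 2·6=12. Service 168; fixed 198; total 366.
Difference: |209 − 366| = 157.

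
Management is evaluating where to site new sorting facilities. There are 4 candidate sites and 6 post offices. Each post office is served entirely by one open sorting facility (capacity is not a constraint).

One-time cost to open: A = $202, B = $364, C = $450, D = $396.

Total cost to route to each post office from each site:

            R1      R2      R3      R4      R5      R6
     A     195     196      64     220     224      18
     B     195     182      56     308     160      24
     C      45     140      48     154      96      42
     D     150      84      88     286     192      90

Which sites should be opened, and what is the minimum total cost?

For any fixed open set, each post office goes to its cheapest open site; total = fixed + service.
{C}: R1→C 45, R2→C 140, R3→C 48, R4→C 154, R5→C 96, R6→C 42. Service 525; fixed 450; total 975.
{A}: R1→A 195, R2→A 196, R3→A 64, R4→A 220, R5→A 224, R6→A 18. Service 917; fixed 202; total 1119.
{A, C}: R1→C 45, R2→C 140, R3→C 48, R4→C 154, R5→C 96, R6→A 18. Service 501; fixed 652; total 1153.
{A, B, C, D}: R1→C 45, R2→D 84, R3→C 48, R4→C 154, R5→C 96, R6→A 18. Service 445; fixed 1412; total 1857.
No other subset beats 975.

Open C only; minimum total cost 975.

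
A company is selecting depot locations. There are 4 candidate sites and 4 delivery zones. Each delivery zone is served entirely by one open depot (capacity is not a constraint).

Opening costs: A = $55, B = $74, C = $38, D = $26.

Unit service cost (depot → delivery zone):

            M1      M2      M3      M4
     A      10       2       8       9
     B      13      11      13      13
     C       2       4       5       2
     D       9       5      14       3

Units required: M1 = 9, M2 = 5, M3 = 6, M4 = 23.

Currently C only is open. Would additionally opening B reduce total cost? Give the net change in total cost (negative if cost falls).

Current service cost with {C}: 114.
Adding B: each delivery zone re-picks its cheapest; new service cost 114, saving 0.
Extra fixed cost: 74. Net change = 74 − 0 = 74.
(Totals: 152 → 226.)

No — net change +74 (cost rises by 74).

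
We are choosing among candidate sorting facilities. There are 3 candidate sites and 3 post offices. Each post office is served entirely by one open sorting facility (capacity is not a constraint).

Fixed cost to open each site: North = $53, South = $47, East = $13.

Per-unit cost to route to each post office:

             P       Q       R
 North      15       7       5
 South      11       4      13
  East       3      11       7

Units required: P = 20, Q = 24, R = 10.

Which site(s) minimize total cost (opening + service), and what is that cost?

Open South and East; minimum total cost 286.

For any fixed open set, each post office goes to its cheapest open site; total = fixed + service.
{South, East}: P→East 3·20=60, Q→South 4·24=96, R→East 7·10=70. Service 226; fixed 60; total 286.
{North, South, East}: service 206 + fixed 113 = 319
{North, East}: service 278 + fixed 66 = 344
{East}: service 394 + fixed 13 = 407
(All 7 nonempty subsets were checked; South and East is lowest.)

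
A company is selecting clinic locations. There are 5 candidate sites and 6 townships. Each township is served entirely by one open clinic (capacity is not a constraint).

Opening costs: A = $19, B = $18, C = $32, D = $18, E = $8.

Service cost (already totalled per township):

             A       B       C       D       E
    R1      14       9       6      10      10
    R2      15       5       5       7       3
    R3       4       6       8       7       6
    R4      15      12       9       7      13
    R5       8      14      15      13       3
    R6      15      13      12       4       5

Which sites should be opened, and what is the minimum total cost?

For any fixed open set, each township goes to its cheapest open site; total = fixed + service.
{E}: R1→E 10, R2→E 3, R3→E 6, R4→E 13, R5→E 3, R6→E 5. Service 40; fixed 8; total 48.
{D, E}: service 33 + fixed 26 = 59
{B, E}: R1→B 9, R2→E 3, R3→B 6, R4→B 12, R5→E 3, R6→E 5. Service 38; fixed 26; total 64.
{A, B, C, D, E}: service 27 + fixed 95 = 122
No other subset beats 48.

Open E only; minimum total cost 48.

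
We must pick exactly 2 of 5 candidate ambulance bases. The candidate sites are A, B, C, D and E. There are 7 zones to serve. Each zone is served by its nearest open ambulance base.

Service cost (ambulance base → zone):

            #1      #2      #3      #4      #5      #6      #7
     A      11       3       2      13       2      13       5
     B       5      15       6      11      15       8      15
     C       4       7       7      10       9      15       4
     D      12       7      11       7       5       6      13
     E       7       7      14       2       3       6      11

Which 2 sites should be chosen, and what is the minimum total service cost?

With exactly 2 open, each zone uses its cheapest among the chosen.
{A, E}: #1→E 7, #2→A 3, #3→A 2, #4→E 2, #5→A 2, #6→E 6, #7→A 5. Service cost 27.
{C, E}: service cost 33
{A, B}: service cost 36
Among all 10 size-2 choices, {A, E} is lowest.

Choose A and E; total service cost 27.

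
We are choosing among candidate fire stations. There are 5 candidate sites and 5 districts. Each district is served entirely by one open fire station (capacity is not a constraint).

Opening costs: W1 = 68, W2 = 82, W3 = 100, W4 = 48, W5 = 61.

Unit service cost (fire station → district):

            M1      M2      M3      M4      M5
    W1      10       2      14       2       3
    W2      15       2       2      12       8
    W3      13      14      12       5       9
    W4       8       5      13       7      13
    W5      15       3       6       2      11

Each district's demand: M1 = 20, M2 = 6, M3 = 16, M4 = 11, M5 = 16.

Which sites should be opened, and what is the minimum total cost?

Open W1 and W2; minimum total cost 464.

For any fixed open set, each district goes to its cheapest open site; total = fixed + service.
{W1, W2}: M1→W1 10·20=200, M2→W1 2·6=12, M3→W2 2·16=32, M4→W1 2·11=22, M5→W1 3·16=48. Service 314; fixed 150; total 464.
{W1, W2, W4}: service 274 + fixed 198 = 472
{W1, W5}: service 378 + fixed 129 = 507
{W1, W2, W3, W4, W5}: M1→W4 8·20=160, M2→W1 2·6=12, M3→W2 2·16=32, M4→W1 2·11=22, M5→W1 3·16=48. Service 274; fixed 359; total 633.
No other subset beats 464.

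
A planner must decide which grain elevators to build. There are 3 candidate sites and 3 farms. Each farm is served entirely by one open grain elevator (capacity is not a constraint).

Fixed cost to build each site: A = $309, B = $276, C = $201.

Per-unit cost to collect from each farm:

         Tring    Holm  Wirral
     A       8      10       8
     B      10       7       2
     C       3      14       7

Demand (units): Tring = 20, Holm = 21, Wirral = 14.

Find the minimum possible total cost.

For any fixed open set, each farm goes to its cheapest open site; total = fixed + service.
{B}: Tring→B 10·20=200, Holm→B 7·21=147, Wirral→B 2·14=28. Service 375; fixed 276; total 651.
{C}: service 452 + fixed 201 = 653
{B, C}: service 235 + fixed 477 = 712
{A, B, C}: Tring→C 3·20=60, Holm→B 7·21=147, Wirral→B 2·14=28. Service 235; fixed 786; total 1021.
No other subset beats 651.

Minimum total cost: 651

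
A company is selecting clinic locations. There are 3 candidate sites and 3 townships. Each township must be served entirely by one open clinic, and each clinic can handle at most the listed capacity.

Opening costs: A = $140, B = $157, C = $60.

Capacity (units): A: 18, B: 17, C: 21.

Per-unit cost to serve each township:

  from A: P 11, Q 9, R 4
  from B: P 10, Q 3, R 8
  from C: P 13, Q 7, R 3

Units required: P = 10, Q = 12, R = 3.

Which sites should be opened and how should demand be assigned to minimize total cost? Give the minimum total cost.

Minimum total cost: 392

Open {B, C}: P→C 13·10=130, Q→B 3·12=36, R→C 3·3=9.
Loads: B carries 12/17, C carries 13/21. Service 175; fixed 217; total 392.
Next best feasible plan costs 403.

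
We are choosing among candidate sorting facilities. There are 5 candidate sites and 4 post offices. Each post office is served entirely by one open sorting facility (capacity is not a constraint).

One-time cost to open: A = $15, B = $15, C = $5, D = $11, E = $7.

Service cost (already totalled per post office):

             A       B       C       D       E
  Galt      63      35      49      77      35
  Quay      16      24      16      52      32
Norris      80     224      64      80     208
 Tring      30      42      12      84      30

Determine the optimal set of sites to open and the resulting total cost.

For any fixed open set, each post office goes to its cheapest open site; total = fixed + service.
{C, E}: Galt→E 35, Quay→C 16, Norris→C 64, Tring→C 12. Service 127; fixed 12; total 139.
{C}: service 141 + fixed 5 = 146
{B, C}: service 127 + fixed 20 = 147
{A, B, C, D, E}: Galt→B 35, Quay→A 16, Norris→C 64, Tring→C 12. Service 127; fixed 53; total 180.
No other subset beats 139.

Open C and E; minimum total cost 139.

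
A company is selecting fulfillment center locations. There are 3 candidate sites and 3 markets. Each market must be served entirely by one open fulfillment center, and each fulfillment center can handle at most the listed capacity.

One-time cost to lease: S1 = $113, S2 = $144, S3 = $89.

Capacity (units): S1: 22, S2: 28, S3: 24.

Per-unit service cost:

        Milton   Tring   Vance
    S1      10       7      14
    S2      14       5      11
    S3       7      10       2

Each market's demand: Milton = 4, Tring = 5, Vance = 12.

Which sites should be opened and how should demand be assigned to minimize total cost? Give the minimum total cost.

Open {S3}: Milton→S3 7·4=28, Tring→S3 10·5=50, Vance→S3 2·12=24.
Loads: S3 carries 21/24. Service 102; fixed 89; total 191.
Next best feasible plan costs 289.

Minimum total cost: 191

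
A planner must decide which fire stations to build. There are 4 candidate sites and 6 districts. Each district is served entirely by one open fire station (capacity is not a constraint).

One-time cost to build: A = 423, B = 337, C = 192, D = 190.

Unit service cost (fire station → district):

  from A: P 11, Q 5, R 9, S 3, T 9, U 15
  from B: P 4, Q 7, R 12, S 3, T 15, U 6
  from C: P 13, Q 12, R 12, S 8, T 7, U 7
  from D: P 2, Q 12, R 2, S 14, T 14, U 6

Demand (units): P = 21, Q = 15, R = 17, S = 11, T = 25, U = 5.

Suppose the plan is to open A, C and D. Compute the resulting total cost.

Each district is assigned to its cheapest site among the open ones.
{A, C, D}: P→D 2·21=42, Q→A 5·15=75, R→D 2·17=34, S→A 3·11=33, T→C 7·25=175, U→D 6·5=30. Service 389; fixed 805; total 1194.

Total cost: 1194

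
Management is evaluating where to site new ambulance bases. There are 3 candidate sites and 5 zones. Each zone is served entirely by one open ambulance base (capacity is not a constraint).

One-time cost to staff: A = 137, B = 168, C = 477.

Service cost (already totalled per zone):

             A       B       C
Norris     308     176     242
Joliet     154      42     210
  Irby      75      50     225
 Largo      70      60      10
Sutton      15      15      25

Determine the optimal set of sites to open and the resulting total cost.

Open B only; minimum total cost 511.

For any fixed open set, each zone goes to its cheapest open site; total = fixed + service.
{B}: Norris→B 176, Joliet→B 42, Irby→B 50, Largo→B 60, Sutton→B 15. Service 343; fixed 168; total 511.
{A, B}: service 343 + fixed 305 = 648
{A}: Norris→A 308, Joliet→A 154, Irby→A 75, Largo→A 70, Sutton→A 15. Service 622; fixed 137; total 759.
{A, B, C}: service 293 + fixed 782 = 1075
No other subset beats 511.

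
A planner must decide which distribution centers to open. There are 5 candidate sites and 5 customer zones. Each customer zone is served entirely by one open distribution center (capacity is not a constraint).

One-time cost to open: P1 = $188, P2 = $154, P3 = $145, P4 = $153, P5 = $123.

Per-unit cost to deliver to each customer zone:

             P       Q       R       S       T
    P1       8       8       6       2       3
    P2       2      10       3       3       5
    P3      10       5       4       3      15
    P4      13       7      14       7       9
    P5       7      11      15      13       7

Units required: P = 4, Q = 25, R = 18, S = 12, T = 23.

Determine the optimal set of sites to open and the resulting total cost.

For any fixed open set, each customer zone goes to its cheapest open site; total = fixed + service.
{P2}: P→P2 2·4=8, Q→P2 10·25=250, R→P2 3·18=54, S→P2 3·12=36, T→P2 5·23=115. Service 463; fixed 154; total 617.
{P1}: service 433 + fixed 188 = 621
{P2, P3}: P→P2 2·4=8, Q→P3 5·25=125, R→P2 3·18=54, S→P2 3·12=36, T→P2 5·23=115. Service 338; fixed 299; total 637.
{P1, P2, P3, P4, P5}: service 280 + fixed 763 = 1043
No other subset beats 617.

Open P2 only; minimum total cost 617.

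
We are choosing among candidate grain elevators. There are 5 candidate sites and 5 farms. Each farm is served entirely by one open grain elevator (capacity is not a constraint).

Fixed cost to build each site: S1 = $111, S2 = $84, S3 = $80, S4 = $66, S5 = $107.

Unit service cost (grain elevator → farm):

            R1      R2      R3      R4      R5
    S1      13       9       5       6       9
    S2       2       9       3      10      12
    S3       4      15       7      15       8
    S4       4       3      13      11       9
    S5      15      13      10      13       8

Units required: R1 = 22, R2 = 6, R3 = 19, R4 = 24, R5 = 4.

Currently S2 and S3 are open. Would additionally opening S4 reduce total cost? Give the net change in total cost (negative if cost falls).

Current service cost with {S2, S3}: 427.
Adding S4: each farm re-picks its cheapest; new service cost 391, saving 36.
Extra fixed cost: 66. Net change = 66 − 36 = 30.
(Totals: 591 → 621.)

No — net change +30 (cost rises by 30).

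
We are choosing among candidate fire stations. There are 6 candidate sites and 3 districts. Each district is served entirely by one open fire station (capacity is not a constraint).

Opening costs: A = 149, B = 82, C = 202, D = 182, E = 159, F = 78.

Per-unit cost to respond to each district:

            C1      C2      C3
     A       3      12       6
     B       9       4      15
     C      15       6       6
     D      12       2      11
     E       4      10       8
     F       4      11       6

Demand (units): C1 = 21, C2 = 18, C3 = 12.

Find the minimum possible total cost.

For any fixed open set, each district goes to its cheapest open site; total = fixed + service.
{B, F}: C1→F 4·21=84, C2→B 4·18=72, C3→F 6·12=72. Service 228; fixed 160; total 388.
{F}: C1→F 4·21=84, C2→F 11·18=198, C3→F 6·12=72. Service 354; fixed 78; total 432.
{A, B}: service 207 + fixed 231 = 438
{A, B, C, D, E, F}: C1→A 3·21=63, C2→D 2·18=36, C3→A 6·12=72. Service 171; fixed 852; total 1023.
No other subset beats 388.

Minimum total cost: 388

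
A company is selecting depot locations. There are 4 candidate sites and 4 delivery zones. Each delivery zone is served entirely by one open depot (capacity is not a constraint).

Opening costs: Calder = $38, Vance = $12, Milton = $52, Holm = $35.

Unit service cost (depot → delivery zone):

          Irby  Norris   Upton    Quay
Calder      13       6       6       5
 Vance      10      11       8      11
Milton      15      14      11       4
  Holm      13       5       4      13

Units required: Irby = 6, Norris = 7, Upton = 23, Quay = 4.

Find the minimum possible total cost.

For any fixed open set, each delivery zone goes to its cheapest open site; total = fixed + service.
{Vance, Holm}: Irby→Vance 10·6=60, Norris→Holm 5·7=35, Upton→Holm 4·23=92, Quay→Vance 11·4=44. Service 231; fixed 47; total 278.
{Calder, Vance, Holm}: Irby→Vance 10·6=60, Norris→Holm 5·7=35, Upton→Holm 4·23=92, Quay→Calder 5·4=20. Service 207; fixed 85; total 292.
{Holm}: service 257 + fixed 35 = 292
{Calder, Vance, Milton, Holm}: service 203 + fixed 137 = 340
No other subset beats 278.

Minimum total cost: 278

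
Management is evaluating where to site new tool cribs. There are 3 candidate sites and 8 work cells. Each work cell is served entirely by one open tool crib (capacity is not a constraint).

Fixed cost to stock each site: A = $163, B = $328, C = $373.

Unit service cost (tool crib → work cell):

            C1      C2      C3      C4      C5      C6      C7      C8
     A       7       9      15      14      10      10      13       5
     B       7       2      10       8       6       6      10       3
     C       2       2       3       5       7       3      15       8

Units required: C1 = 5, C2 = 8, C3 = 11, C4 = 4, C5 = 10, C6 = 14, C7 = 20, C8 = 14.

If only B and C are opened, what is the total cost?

Each work cell is assigned to its cheapest site among the open ones.
{B, C}: C1→C 2·5=10, C2→B 2·8=16, C3→C 3·11=33, C4→C 5·4=20, C5→B 6·10=60, C6→C 3·14=42, C7→B 10·20=200, C8→B 3·14=42. Service 423; fixed 701; total 1124.

Total cost: 1124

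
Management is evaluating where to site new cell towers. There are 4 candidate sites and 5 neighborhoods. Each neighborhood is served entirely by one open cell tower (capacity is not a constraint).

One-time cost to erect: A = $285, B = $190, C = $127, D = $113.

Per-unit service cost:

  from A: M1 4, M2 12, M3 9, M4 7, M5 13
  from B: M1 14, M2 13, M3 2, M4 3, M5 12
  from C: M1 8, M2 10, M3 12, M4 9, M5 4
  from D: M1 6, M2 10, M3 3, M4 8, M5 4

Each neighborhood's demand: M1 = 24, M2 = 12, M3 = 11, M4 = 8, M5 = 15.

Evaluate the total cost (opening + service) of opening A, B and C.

Each neighborhood is assigned to its cheapest site among the open ones.
{A, B, C}: M1→A 4·24=96, M2→C 10·12=120, M3→B 2·11=22, M4→B 3·8=24, M5→C 4·15=60. Service 322; fixed 602; total 924.

Total cost: 924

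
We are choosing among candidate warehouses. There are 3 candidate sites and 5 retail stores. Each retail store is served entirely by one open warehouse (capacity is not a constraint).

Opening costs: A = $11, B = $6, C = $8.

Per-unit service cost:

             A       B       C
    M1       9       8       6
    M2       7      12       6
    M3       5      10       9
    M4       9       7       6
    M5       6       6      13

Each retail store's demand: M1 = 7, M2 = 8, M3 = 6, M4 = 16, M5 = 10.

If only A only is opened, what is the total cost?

Each retail store is assigned to its cheapest site among the open ones.
{A}: M1→A 9·7=63, M2→A 7·8=56, M3→A 5·6=30, M4→A 9·16=144, M5→A 6·10=60. Service 353; fixed 11; total 364.

Total cost: 364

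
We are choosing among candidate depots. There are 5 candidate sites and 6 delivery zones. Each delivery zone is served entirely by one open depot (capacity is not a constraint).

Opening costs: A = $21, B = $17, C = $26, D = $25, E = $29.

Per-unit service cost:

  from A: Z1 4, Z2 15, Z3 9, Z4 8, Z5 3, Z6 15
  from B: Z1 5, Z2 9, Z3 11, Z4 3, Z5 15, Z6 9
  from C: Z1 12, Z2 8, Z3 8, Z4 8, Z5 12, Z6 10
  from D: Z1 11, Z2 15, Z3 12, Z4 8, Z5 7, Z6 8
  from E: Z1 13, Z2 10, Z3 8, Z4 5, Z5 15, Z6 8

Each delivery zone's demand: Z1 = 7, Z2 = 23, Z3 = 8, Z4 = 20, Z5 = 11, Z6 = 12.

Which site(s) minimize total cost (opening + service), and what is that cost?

Open A, B and C; minimum total cost 541.

For any fixed open set, each delivery zone goes to its cheapest open site; total = fixed + service.
{A, B, C}: Z1→A 4·7=28, Z2→C 8·23=184, Z3→C 8·8=64, Z4→B 3·20=60, Z5→A 3·11=33, Z6→B 9·12=108. Service 477; fixed 64; total 541.
{A, B}: Z1→A 4·7=28, Z2→B 9·23=207, Z3→A 9·8=72, Z4→B 3·20=60, Z5→A 3·11=33, Z6→B 9·12=108. Service 508; fixed 38; total 546.
{A, B, C, D}: service 465 + fixed 89 = 554
{A, B, C, D, E}: service 465 + fixed 118 = 583
No other subset beats 541.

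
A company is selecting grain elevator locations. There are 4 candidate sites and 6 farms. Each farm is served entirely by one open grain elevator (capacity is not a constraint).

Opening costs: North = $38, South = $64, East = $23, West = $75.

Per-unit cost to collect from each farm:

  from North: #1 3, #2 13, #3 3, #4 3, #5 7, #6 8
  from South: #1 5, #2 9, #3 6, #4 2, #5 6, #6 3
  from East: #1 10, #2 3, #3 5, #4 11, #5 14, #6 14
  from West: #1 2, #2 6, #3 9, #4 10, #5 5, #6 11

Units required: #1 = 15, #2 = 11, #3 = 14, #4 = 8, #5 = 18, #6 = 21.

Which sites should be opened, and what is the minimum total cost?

Open North, South and East; minimum total cost 432.

For any fixed open set, each farm goes to its cheapest open site; total = fixed + service.
{North, South, East}: #1→North 3·15=45, #2→East 3·11=33, #3→North 3·14=42, #4→South 2·8=16, #5→South 6·18=108, #6→South 3·21=63. Service 307; fixed 125; total 432.
{South, East}: service 365 + fixed 87 = 452
{South, East, West}: service 302 + fixed 162 = 464
{North, South, East, West}: #1→West 2·15=30, #2→East 3·11=33, #3→North 3·14=42, #4→South 2·8=16, #5→West 5·18=90, #6→South 3·21=63. Service 274; fixed 200; total 474.
No other subset beats 432.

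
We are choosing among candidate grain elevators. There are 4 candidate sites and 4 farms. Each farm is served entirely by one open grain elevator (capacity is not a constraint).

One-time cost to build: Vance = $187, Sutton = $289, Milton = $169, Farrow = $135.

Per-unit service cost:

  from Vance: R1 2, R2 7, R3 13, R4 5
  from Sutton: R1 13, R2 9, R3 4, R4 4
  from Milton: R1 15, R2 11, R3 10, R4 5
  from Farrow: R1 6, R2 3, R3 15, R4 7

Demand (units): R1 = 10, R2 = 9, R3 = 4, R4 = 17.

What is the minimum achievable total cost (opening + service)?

For any fixed open set, each farm goes to its cheapest open site; total = fixed + service.
{Farrow}: R1→Farrow 6·10=60, R2→Farrow 3·9=27, R3→Farrow 15·4=60, R4→Farrow 7·17=119. Service 266; fixed 135; total 401.
{Vance}: service 220 + fixed 187 = 407
{Vance, Farrow}: service 184 + fixed 322 = 506
{Vance, Sutton, Milton, Farrow}: service 131 + fixed 780 = 911
No other subset beats 401.

Minimum total cost: 401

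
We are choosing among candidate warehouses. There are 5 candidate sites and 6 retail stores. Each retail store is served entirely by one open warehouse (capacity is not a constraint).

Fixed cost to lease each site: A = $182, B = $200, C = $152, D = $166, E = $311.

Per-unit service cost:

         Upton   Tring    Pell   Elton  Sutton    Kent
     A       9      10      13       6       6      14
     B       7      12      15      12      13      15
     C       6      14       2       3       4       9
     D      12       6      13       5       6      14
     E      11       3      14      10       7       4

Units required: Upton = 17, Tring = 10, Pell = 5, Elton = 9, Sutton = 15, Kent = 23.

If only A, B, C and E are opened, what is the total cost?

Each retail store is assigned to its cheapest site among the open ones.
{A, B, C, E}: Upton→C 6·17=102, Tring→E 3·10=30, Pell→C 2·5=10, Elton→C 3·9=27, Sutton→C 4·15=60, Kent→E 4·23=92. Service 321; fixed 845; total 1166.

Total cost: 1166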